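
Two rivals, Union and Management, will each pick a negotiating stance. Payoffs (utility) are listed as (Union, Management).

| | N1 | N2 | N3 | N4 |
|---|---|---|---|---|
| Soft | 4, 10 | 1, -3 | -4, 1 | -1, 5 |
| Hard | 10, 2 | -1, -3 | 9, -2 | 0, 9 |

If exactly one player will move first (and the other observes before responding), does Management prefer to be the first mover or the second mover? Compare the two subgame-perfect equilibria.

If Union leads: Management's best replies are Soft→N1, Hard→N4; Union's induced payoffs 4, 0; outcome (Soft, N1), payoffs (4, 10).
If Management leads: Union's best replies are N1→Hard, N2→Soft, N3→Hard, N4→Hard; Management's induced payoffs 2, -3, -2, 9; outcome (Hard, N4), payoffs (0, 9).
Management gets 9 moving first and 10 moving second, so Management prefers to move second.

second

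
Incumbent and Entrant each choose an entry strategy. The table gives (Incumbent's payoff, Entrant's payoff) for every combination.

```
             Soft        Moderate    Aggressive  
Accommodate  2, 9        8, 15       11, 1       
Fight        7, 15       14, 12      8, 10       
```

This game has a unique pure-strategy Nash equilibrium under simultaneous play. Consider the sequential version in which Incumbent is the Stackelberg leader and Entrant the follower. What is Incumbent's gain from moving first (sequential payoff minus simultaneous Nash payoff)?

1

Entrant best-responds to each possible Incumbent move:
- Accommodate: BR = Moderate, leader payoff 8.
- Fight: BR = Soft, leader payoff 7.
Incumbent's induced payoffs are 8, 7, so Incumbent commits to Accommodate. Subgame-perfect outcome: (Accommodate, Moderate) with payoffs (8, 15).
Now find the simultaneous Nash equilibrium.
Incumbent's best replies: Soft→Fight; Moderate→Fight; Aggressive→Accommodate.
Entrant's best replies: Accommodate→Moderate; Fight→Soft.
The unique mutual best reply is (Fight, Soft), giving (7, 15).
Incumbent's commitment gain: 8 − 7 = 1.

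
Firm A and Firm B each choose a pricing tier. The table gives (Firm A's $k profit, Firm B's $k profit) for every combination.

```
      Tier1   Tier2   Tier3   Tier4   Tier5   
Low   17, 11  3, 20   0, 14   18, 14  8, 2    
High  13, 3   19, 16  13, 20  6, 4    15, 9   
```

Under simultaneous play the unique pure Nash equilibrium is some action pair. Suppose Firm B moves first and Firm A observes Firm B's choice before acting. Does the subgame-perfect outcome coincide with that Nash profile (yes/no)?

yes

Backward induction with Firm B moving first.
- Tier1 → Firm A plays Low (best of 17, 13); Firm B gets 11.
- Tier2 → Firm A plays High (best of 3, 19); Firm B gets 16.
- Tier3 → Firm A plays High (best of 0, 13); Firm B gets 20.
- Tier4 → Firm A plays Low (best of 18, 6); Firm B gets 14.
- Tier5 → Firm A plays High (best of 8, 15); Firm B gets 9.
Maximizing over 11, 16, 20, 14, 9, Firm B chooses Tier3. Subgame-perfect outcome: (High, Tier3) with payoffs (13, 20).
Under simultaneous play:
Firm A's best replies: Tier1→Low; Tier2→High; Tier3→High; Tier4→Low; Tier5→High.
Firm B's best replies: Low→Tier2; High→Tier3.
The unique mutual best reply is (High, Tier3), giving (13, 20).
Sequential outcome (High, Tier3) coincides with the Nash profile (High, Tier3).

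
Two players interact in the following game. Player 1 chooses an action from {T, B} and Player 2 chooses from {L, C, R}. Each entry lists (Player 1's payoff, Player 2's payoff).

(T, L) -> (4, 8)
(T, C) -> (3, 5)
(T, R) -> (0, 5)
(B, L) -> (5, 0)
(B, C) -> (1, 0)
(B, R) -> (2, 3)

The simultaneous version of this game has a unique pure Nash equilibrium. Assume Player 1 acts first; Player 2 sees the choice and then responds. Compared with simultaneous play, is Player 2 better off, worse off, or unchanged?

better off

Solve by backward induction (Player 1 leads).
- T → Player 2 plays L (best of 8, 5, 5); Player 1 gets 4.
- B → Player 2 plays R (best of 0, 0, 3); Player 1 gets 2.
Maximizing over 4, 2, Player 1 chooses T. Subgame-perfect outcome: (T, L) with payoffs (4, 8).
Under simultaneous play:
Player 1's best replies: L→B; C→T; R→B.
Player 2's best replies: T→L; B→R.
The unique mutual best reply is (B, R), giving (2, 3).
Player 2 earns 8 sequentially versus 3 at the Nash outcome: better off.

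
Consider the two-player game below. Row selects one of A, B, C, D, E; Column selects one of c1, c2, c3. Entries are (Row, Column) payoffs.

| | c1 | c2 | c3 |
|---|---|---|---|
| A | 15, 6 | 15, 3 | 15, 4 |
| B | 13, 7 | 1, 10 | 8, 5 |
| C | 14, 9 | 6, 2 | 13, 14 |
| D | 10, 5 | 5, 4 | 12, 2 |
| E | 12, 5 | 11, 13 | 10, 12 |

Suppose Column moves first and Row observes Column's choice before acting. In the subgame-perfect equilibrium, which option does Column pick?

c1

Solve by backward induction (Column leads).
- c1: Row compares 15, 13, 14, 10, 12 and picks A; Column would get 6.
- c2: Row compares 15, 1, 6, 5, 11 and picks A; Column would get 3.
- c3: Row compares 15, 8, 13, 12, 10 and picks A; Column would get 4.
Column's induced payoffs are 6, 3, 4, so Column commits to c1. Subgame-perfect outcome: (A, c1) with payoffs (15, 6).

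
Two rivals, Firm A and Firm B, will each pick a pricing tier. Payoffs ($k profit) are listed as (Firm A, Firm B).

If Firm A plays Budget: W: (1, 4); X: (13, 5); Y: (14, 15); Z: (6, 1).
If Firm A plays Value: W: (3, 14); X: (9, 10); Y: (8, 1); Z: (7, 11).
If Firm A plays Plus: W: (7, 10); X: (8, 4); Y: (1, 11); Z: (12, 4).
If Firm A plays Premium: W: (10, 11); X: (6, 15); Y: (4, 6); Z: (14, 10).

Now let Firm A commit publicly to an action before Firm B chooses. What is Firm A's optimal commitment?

Budget

Work backward from Firm B's decision.
- Budget → Firm B plays Y (best of 4, 5, 15, 1); Firm A gets 14.
- Value → Firm B plays W (best of 14, 10, 1, 11); Firm A gets 3.
- Plus → Firm B plays Y (best of 10, 4, 11, 4); Firm A gets 1.
- Premium → Firm B plays X (best of 11, 15, 6, 10); Firm A gets 6.
Maximizing over 14, 3, 1, 6, Firm A chooses Budget. Subgame-perfect outcome: (Budget, Y) with payoffs (14, 15).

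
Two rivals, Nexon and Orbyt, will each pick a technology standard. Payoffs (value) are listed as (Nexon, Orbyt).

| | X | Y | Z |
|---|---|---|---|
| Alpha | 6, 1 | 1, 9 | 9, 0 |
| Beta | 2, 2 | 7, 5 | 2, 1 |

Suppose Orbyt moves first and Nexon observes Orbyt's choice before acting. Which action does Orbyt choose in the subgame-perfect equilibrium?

Y

Nexon best-responds to each possible Orbyt move:
- X → Nexon plays Alpha (best of 6, 2); Orbyt gets 1.
- Y → Nexon plays Beta (best of 1, 7); Orbyt gets 5.
- Z → Nexon plays Alpha (best of 9, 2); Orbyt gets 0.
Orbyt's induced payoffs are 1, 5, 0, so Orbyt commits to Y. Subgame-perfect outcome: (Beta, Y) with payoffs (7, 5).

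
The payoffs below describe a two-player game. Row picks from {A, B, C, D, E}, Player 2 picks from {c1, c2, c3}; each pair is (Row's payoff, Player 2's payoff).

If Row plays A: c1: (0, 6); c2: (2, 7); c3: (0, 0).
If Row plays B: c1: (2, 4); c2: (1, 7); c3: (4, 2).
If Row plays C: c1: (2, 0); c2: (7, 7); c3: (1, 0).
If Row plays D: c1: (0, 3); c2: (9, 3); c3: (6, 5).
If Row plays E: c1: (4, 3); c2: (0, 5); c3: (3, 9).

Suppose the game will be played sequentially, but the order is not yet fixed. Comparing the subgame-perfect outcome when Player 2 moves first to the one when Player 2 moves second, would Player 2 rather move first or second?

If Row leads: Player 2's best replies are A→c2, B→c2, C→c2, D→c3, E→c3; Row's induced payoffs 2, 1, 7, 6, 3; outcome (C, c2), payoffs (7, 7).
If Player 2 leads: Row's best replies are c1→E, c2→D, c3→D; Player 2's induced payoffs 3, 3, 5; outcome (D, c3), payoffs (6, 5).
Player 2 gets 5 moving first and 7 moving second, so Player 2 prefers to move second.

second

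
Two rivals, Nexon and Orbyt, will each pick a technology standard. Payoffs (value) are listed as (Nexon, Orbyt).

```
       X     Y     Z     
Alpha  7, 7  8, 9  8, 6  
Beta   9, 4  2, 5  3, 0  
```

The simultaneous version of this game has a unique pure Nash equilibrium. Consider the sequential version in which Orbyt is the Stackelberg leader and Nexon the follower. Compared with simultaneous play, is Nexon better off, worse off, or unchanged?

Work backward from Nexon's decision.
- X → Nexon plays Beta (best of 7, 9); Orbyt gets 4.
- Y → Nexon plays Alpha (best of 8, 2); Orbyt gets 9.
- Z → Nexon plays Alpha (best of 8, 3); Orbyt gets 6.
Maximizing over 4, 9, 6, Orbyt chooses Y. Subgame-perfect outcome: (Alpha, Y) with payoffs (8, 9).
Under simultaneous play:
Nexon's best replies: X→Beta; Y→Alpha; Z→Alpha.
Orbyt's best replies: Alpha→Y; Beta→Y.
The unique mutual best reply is (Alpha, Y), giving (8, 9).
Nexon earns 8 sequentially versus 8 at the Nash outcome: unchanged.

unchanged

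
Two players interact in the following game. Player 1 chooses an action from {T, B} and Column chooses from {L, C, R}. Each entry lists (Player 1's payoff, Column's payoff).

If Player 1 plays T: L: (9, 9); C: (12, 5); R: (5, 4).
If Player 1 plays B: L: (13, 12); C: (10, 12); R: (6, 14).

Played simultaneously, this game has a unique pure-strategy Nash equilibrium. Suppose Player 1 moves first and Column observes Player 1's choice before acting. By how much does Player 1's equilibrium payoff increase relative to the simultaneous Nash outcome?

3

Backward induction with Player 1 moving first.
- T → Column plays L (best of 9, 5, 4); Player 1 gets 9.
- B → Column plays R (best of 12, 12, 14); Player 1 gets 6.
Player 1's induced payoffs are 9, 6, so Player 1 commits to T. Subgame-perfect outcome: (T, L) with payoffs (9, 9).
For the simultaneous game, intersect best replies.
Player 1's best replies: L→B; C→T; R→B.
Column's best replies: T→L; B→R.
Only (B, R) has each player best-responding; Nash payoffs (6, 14).
Player 1's commitment gain: 9 − 6 = 3.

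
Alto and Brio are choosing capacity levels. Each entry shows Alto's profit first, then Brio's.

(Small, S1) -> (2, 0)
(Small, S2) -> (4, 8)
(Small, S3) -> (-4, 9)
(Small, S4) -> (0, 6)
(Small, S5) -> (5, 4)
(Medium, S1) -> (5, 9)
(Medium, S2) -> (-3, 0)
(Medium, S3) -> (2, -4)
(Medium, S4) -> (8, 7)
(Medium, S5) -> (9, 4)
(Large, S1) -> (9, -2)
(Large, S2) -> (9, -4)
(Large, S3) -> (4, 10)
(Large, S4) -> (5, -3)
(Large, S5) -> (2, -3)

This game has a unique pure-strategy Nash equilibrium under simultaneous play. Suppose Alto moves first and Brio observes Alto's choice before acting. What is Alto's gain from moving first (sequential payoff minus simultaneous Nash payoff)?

Solve by backward induction (Alto leads).
- Small → Brio plays S3 (best of 0, 8, 9, 6, 4); Alto gets -4.
- Medium → Brio plays S1 (best of 9, 0, -4, 7, 4); Alto gets 5.
- Large → Brio plays S3 (best of -2, -4, 10, -3, -3); Alto gets 4.
Alto's induced payoffs are -4, 5, 4, so Alto commits to Medium. Subgame-perfect outcome: (Medium, S1) with payoffs (5, 9).
For the simultaneous game, intersect best replies.
Alto's best replies: S1→Large; S2→Large; S3→Large; S4→Medium; S5→Medium.
Brio's best replies: Small→S3; Medium→S1; Large→S3.
The unique mutual best reply is (Large, S3), giving (4, 10).
Alto's commitment gain: 5 − 4 = 1.

1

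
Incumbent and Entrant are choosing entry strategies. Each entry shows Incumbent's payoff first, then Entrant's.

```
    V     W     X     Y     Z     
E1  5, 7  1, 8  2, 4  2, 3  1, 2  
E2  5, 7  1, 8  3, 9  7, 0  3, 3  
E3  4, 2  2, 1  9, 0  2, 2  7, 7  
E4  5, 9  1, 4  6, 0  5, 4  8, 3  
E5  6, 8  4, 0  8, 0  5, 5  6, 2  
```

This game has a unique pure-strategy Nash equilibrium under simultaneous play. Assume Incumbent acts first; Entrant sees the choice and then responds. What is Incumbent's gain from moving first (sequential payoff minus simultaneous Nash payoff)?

Work backward from Entrant's decision.
- E1 → Entrant plays W (best of 7, 8, 4, 3, 2); Incumbent gets 1.
- E2 → Entrant plays X (best of 7, 8, 9, 0, 3); Incumbent gets 3.
- E3 → Entrant plays Z (best of 2, 1, 0, 2, 7); Incumbent gets 7.
- E4 → Entrant plays V (best of 9, 4, 0, 4, 3); Incumbent gets 5.
- E5 → Entrant plays V (best of 8, 0, 0, 5, 2); Incumbent gets 6.
Maximizing over 1, 3, 7, 5, 6, Incumbent chooses E3. Subgame-perfect outcome: (E3, Z) with payoffs (7, 7).
Now find the simultaneous Nash equilibrium.
Incumbent's best replies: V→E5; W→E5; X→E3; Y→E2; Z→E4.
Entrant's best replies: E1→W; E2→X; E3→Z; E4→V; E5→V.
The unique mutual best reply is (E5, V), giving (6, 8).
Incumbent's commitment gain: 7 − 6 = 1.

1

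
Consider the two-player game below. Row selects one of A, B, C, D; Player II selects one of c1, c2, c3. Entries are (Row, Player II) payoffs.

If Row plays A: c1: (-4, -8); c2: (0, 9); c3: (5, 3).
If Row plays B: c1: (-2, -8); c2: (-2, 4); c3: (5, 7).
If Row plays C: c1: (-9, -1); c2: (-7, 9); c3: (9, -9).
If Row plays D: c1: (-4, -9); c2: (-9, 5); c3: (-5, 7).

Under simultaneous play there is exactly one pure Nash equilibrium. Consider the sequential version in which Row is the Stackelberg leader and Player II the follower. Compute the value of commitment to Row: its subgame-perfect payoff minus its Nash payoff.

5

Solve by backward induction (Row leads).
- A: Player II compares -8, 9, 3 and picks c2; Row would get 0.
- B: Player II compares -8, 4, 7 and picks c3; Row would get 5.
- C: Player II compares -1, 9, -9 and picks c2; Row would get -7.
- D: Player II compares -9, 5, 7 and picks c3; Row would get -5.
Maximizing over 0, 5, -7, -5, Row chooses B. Subgame-perfect outcome: (B, c3) with payoffs (5, 7).
Now find the simultaneous Nash equilibrium.
Row's best replies: c1→B; c2→A; c3→C.
Player II's best replies: A→c2; B→c3; C→c2; D→c3.
Only (A, c2) has each player best-responding; Nash payoffs (0, 9).
Row's commitment gain: 5 − 0 = 5.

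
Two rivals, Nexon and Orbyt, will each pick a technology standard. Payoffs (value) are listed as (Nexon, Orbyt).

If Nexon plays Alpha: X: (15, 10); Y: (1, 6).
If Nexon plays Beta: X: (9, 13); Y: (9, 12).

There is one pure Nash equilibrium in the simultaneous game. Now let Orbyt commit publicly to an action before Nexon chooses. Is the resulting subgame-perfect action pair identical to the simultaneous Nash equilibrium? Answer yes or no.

Nexon best-responds to each possible Orbyt move:
- X → Nexon plays Alpha (best of 15, 9); Orbyt gets 10.
- Y → Nexon plays Beta (best of 1, 9); Orbyt gets 12.
Among 10, 12, the best is 12 at Y. Subgame-perfect outcome: (Beta, Y) with payoffs (9, 12).
For the simultaneous game, intersect best replies.
Nexon's best replies: X→Alpha; Y→Beta.
Orbyt's best replies: Alpha→X; Beta→X.
Only (Alpha, X) has each player best-responding; Nash payoffs (15, 10).
Sequential outcome (Beta, Y) differs from the Nash profile (Alpha, X).

no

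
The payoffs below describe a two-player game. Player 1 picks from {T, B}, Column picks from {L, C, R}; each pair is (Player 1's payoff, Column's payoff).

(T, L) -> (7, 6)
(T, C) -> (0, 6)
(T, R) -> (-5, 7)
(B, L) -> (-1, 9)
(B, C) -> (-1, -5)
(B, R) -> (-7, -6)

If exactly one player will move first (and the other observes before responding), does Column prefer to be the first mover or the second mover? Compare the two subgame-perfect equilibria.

If Player 1 leads: Column's best replies are T→R, B→L; Player 1's induced payoffs -5, -1; outcome (B, L), payoffs (-1, 9).
If Column leads: Player 1's best replies are L→T, C→T, R→T; Column's induced payoffs 6, 6, 7; outcome (T, R), payoffs (-5, 7).
Column gets 7 moving first and 9 moving second, so Column prefers to move second.

second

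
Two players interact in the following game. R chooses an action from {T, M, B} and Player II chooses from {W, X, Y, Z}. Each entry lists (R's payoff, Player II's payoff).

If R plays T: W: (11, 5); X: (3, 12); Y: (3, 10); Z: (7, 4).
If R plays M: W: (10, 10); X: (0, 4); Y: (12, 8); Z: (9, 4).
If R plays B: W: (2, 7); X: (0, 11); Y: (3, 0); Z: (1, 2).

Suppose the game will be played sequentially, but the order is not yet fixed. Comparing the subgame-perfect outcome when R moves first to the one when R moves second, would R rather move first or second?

first

If R leads: Player II's best replies are T→X, M→W, B→X; R's induced payoffs 3, 10, 0; outcome (M, W), payoffs (10, 10).
If Player II leads: R's best replies are W→T, X→T, Y→M, Z→M; Player II's induced payoffs 5, 12, 8, 4; outcome (T, X), payoffs (3, 12).
R gets 10 moving first and 3 moving second, so R prefers to move first.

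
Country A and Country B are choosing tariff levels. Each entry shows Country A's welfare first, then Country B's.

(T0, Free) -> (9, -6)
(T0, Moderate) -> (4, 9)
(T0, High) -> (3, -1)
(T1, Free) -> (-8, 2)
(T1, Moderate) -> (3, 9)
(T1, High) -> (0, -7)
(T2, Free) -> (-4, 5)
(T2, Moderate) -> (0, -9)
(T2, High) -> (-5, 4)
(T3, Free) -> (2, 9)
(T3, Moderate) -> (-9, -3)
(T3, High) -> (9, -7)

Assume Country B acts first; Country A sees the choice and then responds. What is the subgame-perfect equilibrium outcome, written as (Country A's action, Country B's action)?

(T0, Moderate)

Country A best-responds to each possible Country B move:
- Free: Country A compares 9, -8, -4, 2 and picks T0; Country B would get -6.
- Moderate: Country A compares 4, 3, 0, -9 and picks T0; Country B would get 9.
- High: Country A compares 3, 0, -5, 9 and picks T3; Country B would get -7.
Among -6, 9, -7, the best is 9 at Moderate. Subgame-perfect outcome: (T0, Moderate) with payoffs (4, 9).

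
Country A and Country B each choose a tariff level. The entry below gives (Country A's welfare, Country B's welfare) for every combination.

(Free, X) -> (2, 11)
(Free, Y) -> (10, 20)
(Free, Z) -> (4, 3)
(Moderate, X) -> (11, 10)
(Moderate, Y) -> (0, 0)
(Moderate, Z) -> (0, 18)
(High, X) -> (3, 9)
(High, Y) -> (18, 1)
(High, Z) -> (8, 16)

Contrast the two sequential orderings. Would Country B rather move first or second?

If Country A leads: Country B's best replies are Free→Y, Moderate→Z, High→Z; Country A's induced payoffs 10, 0, 8; outcome (Free, Y), payoffs (10, 20).
If Country B leads: Country A's best replies are X→Moderate, Y→High, Z→High; Country B's induced payoffs 10, 1, 16; outcome (High, Z), payoffs (8, 16).
Country B gets 16 moving first and 20 moving second, so Country B prefers to move second.

second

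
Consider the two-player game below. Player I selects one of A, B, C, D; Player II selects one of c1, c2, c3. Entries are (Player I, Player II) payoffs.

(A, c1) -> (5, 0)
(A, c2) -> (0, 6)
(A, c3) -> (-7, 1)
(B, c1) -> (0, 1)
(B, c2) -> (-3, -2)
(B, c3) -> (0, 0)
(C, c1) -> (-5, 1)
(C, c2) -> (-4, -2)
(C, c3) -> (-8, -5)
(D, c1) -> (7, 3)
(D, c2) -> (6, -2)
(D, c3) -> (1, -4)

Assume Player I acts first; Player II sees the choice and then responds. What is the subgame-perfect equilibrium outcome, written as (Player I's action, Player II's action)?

Backward induction with Player I moving first.
- A: BR = c2, leader payoff 0.
- B: BR = c1, leader payoff 0.
- C: BR = c1, leader payoff -5.
- D: BR = c1, leader payoff 7.
Player I's induced payoffs are 0, 0, -5, 7, so Player I commits to D. Subgame-perfect outcome: (D, c1) with payoffs (7, 3).

(D, c1)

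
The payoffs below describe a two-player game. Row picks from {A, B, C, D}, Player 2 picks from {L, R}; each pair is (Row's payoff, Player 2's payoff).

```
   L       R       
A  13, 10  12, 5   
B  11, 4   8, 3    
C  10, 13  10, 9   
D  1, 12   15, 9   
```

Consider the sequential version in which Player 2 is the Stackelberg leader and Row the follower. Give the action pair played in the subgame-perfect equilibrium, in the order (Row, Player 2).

(A, L)

Solve by backward induction (Player 2 leads).
- L: Row compares 13, 11, 10, 1 and picks A; Player 2 would get 10.
- R: Row compares 12, 8, 10, 15 and picks D; Player 2 would get 9.
Among 10, 9, the best is 10 at L. Subgame-perfect outcome: (A, L) with payoffs (13, 10).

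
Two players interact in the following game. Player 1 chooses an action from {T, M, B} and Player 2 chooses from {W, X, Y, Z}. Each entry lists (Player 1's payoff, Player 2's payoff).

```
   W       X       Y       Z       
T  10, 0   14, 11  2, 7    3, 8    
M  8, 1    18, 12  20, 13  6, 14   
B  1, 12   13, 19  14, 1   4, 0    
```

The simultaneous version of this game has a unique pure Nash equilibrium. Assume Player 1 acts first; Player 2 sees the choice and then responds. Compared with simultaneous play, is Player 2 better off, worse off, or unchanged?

worse off

Solve by backward induction (Player 1 leads).
- T: Player 2 compares 0, 11, 7, 8 and picks X; Player 1 would get 14.
- M: Player 2 compares 1, 12, 13, 14 and picks Z; Player 1 would get 6.
- B: Player 2 compares 12, 19, 1, 0 and picks X; Player 1 would get 13.
Among 14, 6, 13, the best is 14 at T. Subgame-perfect outcome: (T, X) with payoffs (14, 11).
Under simultaneous play:
Player 1's best replies: W→T; X→M; Y→M; Z→M.
Player 2's best replies: T→X; M→Z; B→X.
The unique mutual best reply is (M, Z), giving (6, 14).
Player 2 earns 11 sequentially versus 14 at the Nash outcome: worse off.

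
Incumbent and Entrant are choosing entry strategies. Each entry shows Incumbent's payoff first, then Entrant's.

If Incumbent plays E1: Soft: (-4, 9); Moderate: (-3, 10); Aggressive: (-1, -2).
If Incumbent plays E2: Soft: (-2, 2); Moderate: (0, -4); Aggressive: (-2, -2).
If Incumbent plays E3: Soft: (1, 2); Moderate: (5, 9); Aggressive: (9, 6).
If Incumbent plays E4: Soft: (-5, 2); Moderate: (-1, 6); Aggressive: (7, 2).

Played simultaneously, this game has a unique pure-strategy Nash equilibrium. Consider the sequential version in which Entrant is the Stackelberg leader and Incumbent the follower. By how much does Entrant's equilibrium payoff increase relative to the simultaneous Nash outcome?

0

Solve by backward induction (Entrant leads).
- Soft: Incumbent compares -4, -2, 1, -5 and picks E3; Entrant would get 2.
- Moderate: Incumbent compares -3, 0, 5, -1 and picks E3; Entrant would get 9.
- Aggressive: Incumbent compares -1, -2, 9, 7 and picks E3; Entrant would get 6.
Entrant's induced payoffs are 2, 9, 6, so Entrant commits to Moderate. Subgame-perfect outcome: (E3, Moderate) with payoffs (5, 9).
For the simultaneous game, intersect best replies.
Incumbent's best replies: Soft→E3; Moderate→E3; Aggressive→E3.
Entrant's best replies: E1→Moderate; E2→Soft; E3→Moderate; E4→Moderate.
Only (E3, Moderate) has each player best-responding; Nash payoffs (5, 9).
Entrant's commitment gain: 9 − 9 = 0.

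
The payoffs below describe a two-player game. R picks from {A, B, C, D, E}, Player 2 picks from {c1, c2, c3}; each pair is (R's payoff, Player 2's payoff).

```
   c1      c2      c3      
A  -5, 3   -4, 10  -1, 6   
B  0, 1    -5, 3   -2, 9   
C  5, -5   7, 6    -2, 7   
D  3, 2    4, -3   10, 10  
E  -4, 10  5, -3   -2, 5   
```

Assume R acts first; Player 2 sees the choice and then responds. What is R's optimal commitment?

D

Work backward from Player 2's decision.
- A: BR = c2, leader payoff -4.
- B: BR = c3, leader payoff -2.
- C: BR = c3, leader payoff -2.
- D: BR = c3, leader payoff 10.
- E: BR = c1, leader payoff -4.
R's induced payoffs are -4, -2, -2, 10, -4, so R commits to D. Subgame-perfect outcome: (D, c3) with payoffs (10, 10).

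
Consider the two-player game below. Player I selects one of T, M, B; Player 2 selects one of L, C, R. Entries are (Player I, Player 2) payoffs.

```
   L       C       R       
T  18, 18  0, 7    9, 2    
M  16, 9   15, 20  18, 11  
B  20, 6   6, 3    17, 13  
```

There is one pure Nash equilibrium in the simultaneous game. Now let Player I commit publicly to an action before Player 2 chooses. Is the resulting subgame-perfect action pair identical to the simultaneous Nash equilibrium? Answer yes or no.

no

Solve by backward induction (Player I leads).
- T → Player 2 plays L (best of 18, 7, 2); Player I gets 18.
- M → Player 2 plays C (best of 9, 20, 11); Player I gets 15.
- B → Player 2 plays R (best of 6, 3, 13); Player I gets 17.
Maximizing over 18, 15, 17, Player I chooses T. Subgame-perfect outcome: (T, L) with payoffs (18, 18).
Now find the simultaneous Nash equilibrium.
Player I's best replies: L→B; C→M; R→M.
Player 2's best replies: T→L; M→C; B→R.
The unique mutual best reply is (M, C), giving (15, 20).
Sequential outcome (T, L) differs from the Nash profile (M, C).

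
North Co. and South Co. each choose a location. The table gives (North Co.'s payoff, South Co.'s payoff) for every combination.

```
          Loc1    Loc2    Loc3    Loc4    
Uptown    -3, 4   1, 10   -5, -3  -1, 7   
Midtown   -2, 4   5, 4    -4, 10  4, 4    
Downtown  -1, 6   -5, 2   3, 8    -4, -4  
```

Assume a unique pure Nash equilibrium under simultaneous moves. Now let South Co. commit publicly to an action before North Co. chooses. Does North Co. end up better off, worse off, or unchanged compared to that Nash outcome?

unchanged

Work backward from North Co.'s decision.
- Loc1: North Co. compares -3, -2, -1 and picks Downtown; South Co. would get 6.
- Loc2: North Co. compares 1, 5, -5 and picks Midtown; South Co. would get 4.
- Loc3: North Co. compares -5, -4, 3 and picks Downtown; South Co. would get 8.
- Loc4: North Co. compares -1, 4, -4 and picks Midtown; South Co. would get 4.
Maximizing over 6, 4, 8, 4, South Co. chooses Loc3. Subgame-perfect outcome: (Downtown, Loc3) with payoffs (3, 8).
Now find the simultaneous Nash equilibrium.
North Co.'s best replies: Loc1→Downtown; Loc2→Midtown; Loc3→Downtown; Loc4→Midtown.
South Co.'s best replies: Uptown→Loc2; Midtown→Loc3; Downtown→Loc3.
The unique mutual best reply is (Downtown, Loc3), giving (3, 8).
North Co. earns 3 sequentially versus 3 at the Nash outcome: unchanged.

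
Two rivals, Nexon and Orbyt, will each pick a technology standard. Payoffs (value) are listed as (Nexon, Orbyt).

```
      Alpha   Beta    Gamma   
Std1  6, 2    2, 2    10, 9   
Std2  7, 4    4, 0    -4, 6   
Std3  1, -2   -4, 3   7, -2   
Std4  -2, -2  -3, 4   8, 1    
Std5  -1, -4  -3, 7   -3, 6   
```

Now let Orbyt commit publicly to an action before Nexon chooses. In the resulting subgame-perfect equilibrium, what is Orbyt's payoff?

Work backward from Nexon's decision.
- Alpha: BR = Std2, leader payoff 4.
- Beta: BR = Std2, leader payoff 0.
- Gamma: BR = Std1, leader payoff 9.
Orbyt's induced payoffs are 4, 0, 9, so Orbyt commits to Gamma. Subgame-perfect outcome: (Std1, Gamma) with payoffs (10, 9).

9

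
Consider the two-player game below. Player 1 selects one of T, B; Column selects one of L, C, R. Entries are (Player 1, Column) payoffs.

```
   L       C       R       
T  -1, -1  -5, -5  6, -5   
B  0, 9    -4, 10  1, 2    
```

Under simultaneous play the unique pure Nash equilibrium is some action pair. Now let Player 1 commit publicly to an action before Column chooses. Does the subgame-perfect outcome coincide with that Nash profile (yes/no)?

Backward induction with Player 1 moving first.
- T: BR = L, leader payoff -1.
- B: BR = C, leader payoff -4.
Maximizing over -1, -4, Player 1 chooses T. Subgame-perfect outcome: (T, L) with payoffs (-1, -1).
Now find the simultaneous Nash equilibrium.
Player 1's best replies: L→B; C→B; R→T.
Column's best replies: T→L; B→C.
The unique mutual best reply is (B, C), giving (-4, 10).
Sequential outcome (T, L) differs from the Nash profile (B, C).

no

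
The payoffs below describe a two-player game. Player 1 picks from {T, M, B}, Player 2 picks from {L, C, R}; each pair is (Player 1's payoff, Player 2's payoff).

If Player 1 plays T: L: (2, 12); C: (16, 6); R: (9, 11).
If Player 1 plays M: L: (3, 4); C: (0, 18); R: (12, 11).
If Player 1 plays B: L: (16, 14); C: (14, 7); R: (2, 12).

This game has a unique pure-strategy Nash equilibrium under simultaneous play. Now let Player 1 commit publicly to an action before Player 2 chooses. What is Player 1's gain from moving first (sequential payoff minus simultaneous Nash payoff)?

0

Solve by backward induction (Player 1 leads).
- T: Player 2 compares 12, 6, 11 and picks L; Player 1 would get 2.
- M: Player 2 compares 4, 18, 11 and picks C; Player 1 would get 0.
- B: Player 2 compares 14, 7, 12 and picks L; Player 1 would get 16.
Maximizing over 2, 0, 16, Player 1 chooses B. Subgame-perfect outcome: (B, L) with payoffs (16, 14).
Under simultaneous play:
Player 1's best replies: L→B; C→T; R→M.
Player 2's best replies: T→L; M→C; B→L.
Only (B, L) has each player best-responding; Nash payoffs (16, 14).
Player 1's commitment gain: 16 − 16 = 0.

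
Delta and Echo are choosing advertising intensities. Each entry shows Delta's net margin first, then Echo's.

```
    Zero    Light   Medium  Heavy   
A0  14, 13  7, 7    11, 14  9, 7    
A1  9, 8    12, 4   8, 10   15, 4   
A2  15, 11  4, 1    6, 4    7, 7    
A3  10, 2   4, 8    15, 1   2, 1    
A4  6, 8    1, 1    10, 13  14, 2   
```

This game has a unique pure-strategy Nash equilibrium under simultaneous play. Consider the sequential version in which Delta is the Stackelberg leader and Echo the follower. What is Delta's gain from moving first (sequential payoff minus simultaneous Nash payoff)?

0

Echo best-responds to each possible Delta move:
- A0 → Echo plays Medium (best of 13, 7, 14, 7); Delta gets 11.
- A1 → Echo plays Medium (best of 8, 4, 10, 4); Delta gets 8.
- A2 → Echo plays Zero (best of 11, 1, 4, 7); Delta gets 15.
- A3 → Echo plays Light (best of 2, 8, 1, 1); Delta gets 4.
- A4 → Echo plays Medium (best of 8, 1, 13, 2); Delta gets 10.
Maximizing over 11, 8, 15, 4, 10, Delta chooses A2. Subgame-perfect outcome: (A2, Zero) with payoffs (15, 11).
For the simultaneous game, intersect best replies.
Delta's best replies: Zero→A2; Light→A1; Medium→A3; Heavy→A1.
Echo's best replies: A0→Medium; A1→Medium; A2→Zero; A3→Light; A4→Medium.
Only (A2, Zero) has each player best-responding; Nash payoffs (15, 11).
Delta's commitment gain: 15 − 15 = 0.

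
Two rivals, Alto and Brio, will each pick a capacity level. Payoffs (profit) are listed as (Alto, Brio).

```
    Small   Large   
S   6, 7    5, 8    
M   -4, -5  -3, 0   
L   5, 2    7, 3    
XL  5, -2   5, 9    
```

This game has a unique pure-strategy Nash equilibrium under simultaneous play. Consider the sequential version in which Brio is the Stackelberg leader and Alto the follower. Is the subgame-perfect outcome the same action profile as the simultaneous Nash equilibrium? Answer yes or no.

no

Solve by backward induction (Brio leads).
- Small → Alto plays S (best of 6, -4, 5, 5); Brio gets 7.
- Large → Alto plays L (best of 5, -3, 7, 5); Brio gets 3.
Maximizing over 7, 3, Brio chooses Small. Subgame-perfect outcome: (S, Small) with payoffs (6, 7).
For the simultaneous game, intersect best replies.
Alto's best replies: Small→S; Large→L.
Brio's best replies: S→Large; M→Large; L→Large; XL→Large.
Only (L, Large) has each player best-responding; Nash payoffs (7, 3).
Sequential outcome (S, Small) differs from the Nash profile (L, Large).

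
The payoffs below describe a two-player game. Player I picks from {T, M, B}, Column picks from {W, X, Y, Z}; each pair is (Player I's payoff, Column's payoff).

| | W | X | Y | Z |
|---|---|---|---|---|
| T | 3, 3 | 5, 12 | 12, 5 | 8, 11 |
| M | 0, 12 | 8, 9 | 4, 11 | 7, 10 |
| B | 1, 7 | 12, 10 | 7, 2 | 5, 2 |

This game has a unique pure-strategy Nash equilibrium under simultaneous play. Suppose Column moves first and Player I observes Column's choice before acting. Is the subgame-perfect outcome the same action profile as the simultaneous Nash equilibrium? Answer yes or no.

Backward induction with Column moving first.
- W → Player I plays T (best of 3, 0, 1); Column gets 3.
- X → Player I plays B (best of 5, 8, 12); Column gets 10.
- Y → Player I plays T (best of 12, 4, 7); Column gets 5.
- Z → Player I plays T (best of 8, 7, 5); Column gets 11.
Among 3, 10, 5, 11, the best is 11 at Z. Subgame-perfect outcome: (T, Z) with payoffs (8, 11).
Under simultaneous play:
Player I's best replies: W→T; X→B; Y→T; Z→T.
Column's best replies: T→X; M→W; B→X.
Only (B, X) has each player best-responding; Nash payoffs (12, 10).
Sequential outcome (T, Z) differs from the Nash profile (B, X).

no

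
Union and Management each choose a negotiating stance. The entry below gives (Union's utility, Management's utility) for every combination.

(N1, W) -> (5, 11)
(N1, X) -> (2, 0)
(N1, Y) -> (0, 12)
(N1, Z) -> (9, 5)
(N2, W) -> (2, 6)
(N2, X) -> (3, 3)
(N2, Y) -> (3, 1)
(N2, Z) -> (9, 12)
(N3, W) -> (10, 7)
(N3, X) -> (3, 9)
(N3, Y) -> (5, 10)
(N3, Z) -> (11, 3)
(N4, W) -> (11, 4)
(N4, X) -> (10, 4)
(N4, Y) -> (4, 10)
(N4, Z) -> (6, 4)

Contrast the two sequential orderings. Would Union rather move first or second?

first

If Union leads: Management's best replies are N1→Y, N2→Z, N3→Y, N4→Y; Union's induced payoffs 0, 9, 5, 4; outcome (N2, Z), payoffs (9, 12).
If Management leads: Union's best replies are W→N4, X→N4, Y→N3, Z→N3; Management's induced payoffs 4, 4, 10, 3; outcome (N3, Y), payoffs (5, 10).
Union gets 9 moving first and 5 moving second, so Union prefers to move first.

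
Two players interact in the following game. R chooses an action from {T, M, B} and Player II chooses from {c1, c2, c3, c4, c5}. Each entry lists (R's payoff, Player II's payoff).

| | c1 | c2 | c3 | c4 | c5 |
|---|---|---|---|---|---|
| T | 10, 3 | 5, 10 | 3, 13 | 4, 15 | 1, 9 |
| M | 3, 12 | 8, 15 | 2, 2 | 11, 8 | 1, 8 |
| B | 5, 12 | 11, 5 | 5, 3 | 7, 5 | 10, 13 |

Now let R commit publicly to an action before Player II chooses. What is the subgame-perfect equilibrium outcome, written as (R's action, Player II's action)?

Solve by backward induction (R leads).
- T → Player II plays c4 (best of 3, 10, 13, 15, 9); R gets 4.
- M → Player II plays c2 (best of 12, 15, 2, 8, 8); R gets 8.
- B → Player II plays c5 (best of 12, 5, 3, 5, 13); R gets 10.
Maximizing over 4, 8, 10, R chooses B. Subgame-perfect outcome: (B, c5) with payoffs (10, 13).

(B, c5)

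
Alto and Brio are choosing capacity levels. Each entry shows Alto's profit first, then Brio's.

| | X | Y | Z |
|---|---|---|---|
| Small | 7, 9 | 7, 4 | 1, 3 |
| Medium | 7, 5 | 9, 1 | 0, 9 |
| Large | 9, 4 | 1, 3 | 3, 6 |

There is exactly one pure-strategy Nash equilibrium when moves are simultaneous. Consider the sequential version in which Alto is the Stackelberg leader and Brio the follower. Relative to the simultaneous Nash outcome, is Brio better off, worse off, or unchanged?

better off

Solve by backward induction (Alto leads).
- Small → Brio plays X (best of 9, 4, 3); Alto gets 7.
- Medium → Brio plays Z (best of 5, 1, 9); Alto gets 0.
- Large → Brio plays Z (best of 4, 3, 6); Alto gets 3.
Alto's induced payoffs are 7, 0, 3, so Alto commits to Small. Subgame-perfect outcome: (Small, X) with payoffs (7, 9).
Now find the simultaneous Nash equilibrium.
Alto's best replies: X→Large; Y→Medium; Z→Large.
Brio's best replies: Small→X; Medium→Z; Large→Z.
Only (Large, Z) has each player best-responding; Nash payoffs (3, 6).
Brio earns 9 sequentially versus 6 at the Nash outcome: better off.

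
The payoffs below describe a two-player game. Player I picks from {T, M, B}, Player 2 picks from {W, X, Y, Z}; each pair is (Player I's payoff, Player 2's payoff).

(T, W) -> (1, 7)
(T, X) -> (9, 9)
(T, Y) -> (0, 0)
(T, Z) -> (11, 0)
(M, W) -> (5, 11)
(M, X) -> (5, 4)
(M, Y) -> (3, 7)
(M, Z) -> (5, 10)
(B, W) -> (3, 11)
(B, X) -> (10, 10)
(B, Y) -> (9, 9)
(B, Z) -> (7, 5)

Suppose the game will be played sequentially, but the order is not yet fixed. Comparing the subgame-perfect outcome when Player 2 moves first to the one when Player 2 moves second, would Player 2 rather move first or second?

If Player I leads: Player 2's best replies are T→X, M→W, B→W; Player I's induced payoffs 9, 5, 3; outcome (T, X), payoffs (9, 9).
If Player 2 leads: Player I's best replies are W→M, X→B, Y→B, Z→T; Player 2's induced payoffs 11, 10, 9, 0; outcome (M, W), payoffs (5, 11).
Player 2 gets 11 moving first and 9 moving second, so Player 2 prefers to move first.

first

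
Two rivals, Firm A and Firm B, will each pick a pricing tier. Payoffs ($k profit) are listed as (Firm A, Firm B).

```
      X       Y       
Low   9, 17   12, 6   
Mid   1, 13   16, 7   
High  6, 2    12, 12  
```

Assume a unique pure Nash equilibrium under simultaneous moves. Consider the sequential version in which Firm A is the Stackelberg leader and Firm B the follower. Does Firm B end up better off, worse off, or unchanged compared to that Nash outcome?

worse off

Backward induction with Firm A moving first.
- Low: BR = X, leader payoff 9.
- Mid: BR = X, leader payoff 1.
- High: BR = Y, leader payoff 12.
Firm A's induced payoffs are 9, 1, 12, so Firm A commits to High. Subgame-perfect outcome: (High, Y) with payoffs (12, 12).
For the simultaneous game, intersect best replies.
Firm A's best replies: X→Low; Y→Mid.
Firm B's best replies: Low→X; Mid→X; High→Y.
Only (Low, X) has each player best-responding; Nash payoffs (9, 17).
Firm B earns 12 sequentially versus 17 at the Nash outcome: worse off.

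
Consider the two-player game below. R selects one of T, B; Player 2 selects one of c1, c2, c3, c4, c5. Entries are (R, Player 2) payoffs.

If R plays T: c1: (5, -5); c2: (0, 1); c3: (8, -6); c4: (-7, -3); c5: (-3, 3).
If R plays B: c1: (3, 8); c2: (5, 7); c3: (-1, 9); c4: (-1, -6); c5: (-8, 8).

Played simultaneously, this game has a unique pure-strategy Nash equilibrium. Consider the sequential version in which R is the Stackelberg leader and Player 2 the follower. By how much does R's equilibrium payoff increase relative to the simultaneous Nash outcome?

Backward induction with R moving first.
- T: Player 2 compares -5, 1, -6, -3, 3 and picks c5; R would get -3.
- B: Player 2 compares 8, 7, 9, -6, 8 and picks c3; R would get -1.
Maximizing over -3, -1, R chooses B. Subgame-perfect outcome: (B, c3) with payoffs (-1, 9).
Now find the simultaneous Nash equilibrium.
R's best replies: c1→T; c2→B; c3→T; c4→B; c5→T.
Player 2's best replies: T→c5; B→c3.
The unique mutual best reply is (T, c5), giving (-3, 3).
R's commitment gain: -1 − -3 = 2.

2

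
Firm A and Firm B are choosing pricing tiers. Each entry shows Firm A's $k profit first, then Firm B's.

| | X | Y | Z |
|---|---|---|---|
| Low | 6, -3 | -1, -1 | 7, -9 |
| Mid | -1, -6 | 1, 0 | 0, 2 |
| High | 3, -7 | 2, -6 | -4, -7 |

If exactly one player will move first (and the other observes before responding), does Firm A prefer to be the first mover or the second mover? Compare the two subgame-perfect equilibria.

second

If Firm A leads: Firm B's best replies are Low→Y, Mid→Z, High→Y; Firm A's induced payoffs -1, 0, 2; outcome (High, Y), payoffs (2, -6).
If Firm B leads: Firm A's best replies are X→Low, Y→High, Z→Low; Firm B's induced payoffs -3, -6, -9; outcome (Low, X), payoffs (6, -3).
Firm A gets 2 moving first and 6 moving second, so Firm A prefers to move second.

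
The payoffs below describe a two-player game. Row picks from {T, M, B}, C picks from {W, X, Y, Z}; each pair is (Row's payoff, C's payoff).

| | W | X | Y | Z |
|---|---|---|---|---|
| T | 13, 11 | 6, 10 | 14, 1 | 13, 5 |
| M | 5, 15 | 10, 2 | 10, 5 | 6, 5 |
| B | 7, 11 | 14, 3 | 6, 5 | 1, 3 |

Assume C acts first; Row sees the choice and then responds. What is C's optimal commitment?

Row best-responds to each possible C move:
- W: Row compares 13, 5, 7 and picks T; C would get 11.
- X: Row compares 6, 10, 14 and picks B; C would get 3.
- Y: Row compares 14, 10, 6 and picks T; C would get 1.
- Z: Row compares 13, 6, 1 and picks T; C would get 5.
Among 11, 3, 1, 5, the best is 11 at W. Subgame-perfect outcome: (T, W) with payoffs (13, 11).

W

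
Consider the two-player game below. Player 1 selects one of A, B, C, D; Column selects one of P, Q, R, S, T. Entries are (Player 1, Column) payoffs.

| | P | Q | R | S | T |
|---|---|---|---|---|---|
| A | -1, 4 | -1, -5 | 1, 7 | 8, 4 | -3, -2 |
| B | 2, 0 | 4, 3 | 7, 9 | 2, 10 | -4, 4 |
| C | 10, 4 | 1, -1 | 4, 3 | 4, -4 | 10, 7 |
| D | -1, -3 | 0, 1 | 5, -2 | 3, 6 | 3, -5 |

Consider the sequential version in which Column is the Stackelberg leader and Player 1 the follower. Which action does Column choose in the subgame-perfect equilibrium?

Backward induction with Column moving first.
- P → Player 1 plays C (best of -1, 2, 10, -1); Column gets 4.
- Q → Player 1 plays B (best of -1, 4, 1, 0); Column gets 3.
- R → Player 1 plays B (best of 1, 7, 4, 5); Column gets 9.
- S → Player 1 plays A (best of 8, 2, 4, 3); Column gets 4.
- T → Player 1 plays C (best of -3, -4, 10, 3); Column gets 7.
Maximizing over 4, 3, 9, 4, 7, Column chooses R. Subgame-perfect outcome: (B, R) with payoffs (7, 9).

R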